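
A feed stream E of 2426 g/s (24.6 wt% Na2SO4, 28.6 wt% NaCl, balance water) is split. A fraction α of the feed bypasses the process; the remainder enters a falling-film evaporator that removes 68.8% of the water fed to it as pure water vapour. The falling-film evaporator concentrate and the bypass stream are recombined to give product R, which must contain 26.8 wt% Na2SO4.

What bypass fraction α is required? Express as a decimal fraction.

0.745

All 2426×0.246 = 596.8 g/s of Na2SO4 reaches R, so R = 596.8/0.268 = 2226.9 g/s and vapour = 199.15 g/s.
The evaporator receives (1−α)·2426 of feed at 0.468 water and removes 0.688 of that water:
0.688×0.468×(1−α)×2426 = 199.15
(1−α) = 199.15/781.13 = 0.2549;  α = 0.7451.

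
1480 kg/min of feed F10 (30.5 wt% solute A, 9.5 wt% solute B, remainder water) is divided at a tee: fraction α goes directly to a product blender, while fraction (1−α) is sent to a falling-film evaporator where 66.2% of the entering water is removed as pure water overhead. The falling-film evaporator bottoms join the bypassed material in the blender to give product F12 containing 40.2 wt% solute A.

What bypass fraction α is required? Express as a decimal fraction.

0.393

All 1480×0.305 = 451.4 kg/min of solute A reaches F12, so F12 = 451.4/0.402 = 1122.9 kg/min and vapour = 357.11 kg/min.
The evaporator receives (1−α)·1480 of feed at 0.600 water and removes 0.662 of that water:
0.662×0.600×(1−α)×1480 = 357.11
(1−α) = 357.11/587.86 = 0.6075;  α = 0.3925.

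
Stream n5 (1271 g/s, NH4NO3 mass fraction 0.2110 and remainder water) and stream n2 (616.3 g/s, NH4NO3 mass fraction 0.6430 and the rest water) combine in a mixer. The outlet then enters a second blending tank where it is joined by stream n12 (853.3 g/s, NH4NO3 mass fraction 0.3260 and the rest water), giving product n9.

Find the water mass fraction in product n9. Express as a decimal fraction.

0.6560

Overall, product flow = 2740.6 g/s.
water in = 1271×0.789 + 616.3×0.357 + 853.3×0.674 = 1798 g/s.
water fraction in n9 = 0.6560.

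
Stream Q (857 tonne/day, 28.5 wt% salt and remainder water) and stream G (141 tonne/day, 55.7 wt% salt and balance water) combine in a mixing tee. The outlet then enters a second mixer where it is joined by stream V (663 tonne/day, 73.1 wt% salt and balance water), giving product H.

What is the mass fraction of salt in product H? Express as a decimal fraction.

0.486

Overall, product flow = 1661 tonne/day.
salt in = 857×0.285 + 141×0.557 + 663×0.731 = 807.43 tonne/day.
salt fraction in H = 0.486.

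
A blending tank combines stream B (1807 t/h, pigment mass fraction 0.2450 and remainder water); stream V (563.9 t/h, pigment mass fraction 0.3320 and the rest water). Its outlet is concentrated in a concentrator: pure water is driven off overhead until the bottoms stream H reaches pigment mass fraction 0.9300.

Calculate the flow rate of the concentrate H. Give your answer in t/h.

677.3 t/h

pigment entering = 1807×0.245 + 563.9×0.332 = 629.93 t/h.
All pigment reports to H, so H = 629.93/0.930 = 677.34 t/h.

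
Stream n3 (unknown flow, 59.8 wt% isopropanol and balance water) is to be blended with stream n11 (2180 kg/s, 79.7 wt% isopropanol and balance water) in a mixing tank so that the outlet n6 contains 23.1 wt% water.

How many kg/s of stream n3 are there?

Let n3 be the unknown flow. Total out = 2180 + n3.
water balance: 442.54 + 0.402·n3 = 0.231·(2180 + n3)
(0.402 − 0.231)·n3 = 0.231×2180 − 442.54 = 61.04
n3 = 61.04 / 0.171 = 356.96 kg/s

357 kg/s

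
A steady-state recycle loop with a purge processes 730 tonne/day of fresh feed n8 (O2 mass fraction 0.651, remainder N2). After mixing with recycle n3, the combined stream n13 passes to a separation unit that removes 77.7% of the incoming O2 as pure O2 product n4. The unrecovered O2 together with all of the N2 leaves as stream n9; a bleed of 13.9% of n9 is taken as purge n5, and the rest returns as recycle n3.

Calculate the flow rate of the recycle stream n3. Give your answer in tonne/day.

N2 enters only via n8 and leaves only via the purge: 730×0.349 = 0.139×(N2 in n9), and the separation unit passes all N2, so N2 in n13 = N2 in n9 = 1832.9 tonne/day.
O2 in n13: m_A = 730×0.651 + (1−0.139)·(1−0.777)·m_A, so m_A = 475.23/0.8080 = 588.16 tonne/day.
n9 = (1−0.777)×588.16 + 1832.9 = 1964 tonne/day.
Recycle n3 = (1−0.139)×1964 = 1691 tonne/day.

1691 tonne/day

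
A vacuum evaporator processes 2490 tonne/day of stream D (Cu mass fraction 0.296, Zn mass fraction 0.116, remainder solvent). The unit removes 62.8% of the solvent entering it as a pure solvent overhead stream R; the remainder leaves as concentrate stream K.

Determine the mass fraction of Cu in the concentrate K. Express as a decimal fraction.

0.469

Cu is not removed: 2490×0.296 = 737.04 tonne/day of Cu enters K.
solvent entering = 2490×0.588 = 1464.1 tonne/day; overhead removed = 0.628×1464.1 = 919.47 tonne/day.
Concentrate = 2490 − 919.47 = 1570.5 tonne/day.
Mass fraction = 737.04/1570.5 = 0.469.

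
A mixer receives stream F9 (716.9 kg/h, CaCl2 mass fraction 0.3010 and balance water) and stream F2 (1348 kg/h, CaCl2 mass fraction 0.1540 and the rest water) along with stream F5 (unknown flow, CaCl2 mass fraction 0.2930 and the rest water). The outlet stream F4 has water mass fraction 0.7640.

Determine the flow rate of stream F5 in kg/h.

1122 kg/h

Let F5 be the unknown flow. Total out = 2064.9 + F5.
water balance: 1641.5 + 0.707·F5 = 0.764·(2064.9 + F5)
(0.707 − 0.764)·F5 = 0.764×2064.9 − 1641.5 = -63.937
F5 = -63.937 / -0.057 = 1121.7 kg/h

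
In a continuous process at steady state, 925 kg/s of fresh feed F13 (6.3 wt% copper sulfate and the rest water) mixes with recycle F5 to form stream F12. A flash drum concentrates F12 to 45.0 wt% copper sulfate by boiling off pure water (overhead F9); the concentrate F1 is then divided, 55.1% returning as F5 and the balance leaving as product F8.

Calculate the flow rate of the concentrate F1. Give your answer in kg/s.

288.4 kg/s

Overall copper sulfate balance (none leaves overhead): copper sulfate in fresh feed = copper sulfate in product, i.e. 925×0.063 = (1−0.551)·F1·0.450.
F1 = 58.275/(0.450×0.449) = 288.42 kg/s.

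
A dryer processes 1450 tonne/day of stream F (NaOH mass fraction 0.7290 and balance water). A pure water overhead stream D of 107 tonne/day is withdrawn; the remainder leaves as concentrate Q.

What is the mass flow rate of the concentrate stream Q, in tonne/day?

Concentrate = 1450 − 107 = 1343 tonne/day.

1343 tonne/day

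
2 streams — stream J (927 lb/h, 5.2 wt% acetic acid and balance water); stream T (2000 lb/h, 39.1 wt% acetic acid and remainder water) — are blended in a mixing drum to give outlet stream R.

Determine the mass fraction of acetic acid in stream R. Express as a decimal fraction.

Total flow out = 927 + 2000 = 2927 lb/h.
acetic acid in = 927×0.052 + 2000×0.391 = 830.2 lb/h.
acetic acid mass fraction in R = 830.2/2927 = 0.284.

0.284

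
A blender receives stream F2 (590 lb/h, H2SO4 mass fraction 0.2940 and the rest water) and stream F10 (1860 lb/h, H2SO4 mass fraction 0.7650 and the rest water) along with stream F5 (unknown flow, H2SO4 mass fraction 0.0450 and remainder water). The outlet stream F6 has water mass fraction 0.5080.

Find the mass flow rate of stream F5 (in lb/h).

Let F5 be the unknown flow. Total out = 2450 + F5.
water balance: 853.64 + 0.955·F5 = 0.508·(2450 + F5)
(0.955 − 0.508)·F5 = 0.508×2450 − 853.64 = 390.96
F5 = 390.96 / 0.447 = 874.63 lb/h

874.6 lb/h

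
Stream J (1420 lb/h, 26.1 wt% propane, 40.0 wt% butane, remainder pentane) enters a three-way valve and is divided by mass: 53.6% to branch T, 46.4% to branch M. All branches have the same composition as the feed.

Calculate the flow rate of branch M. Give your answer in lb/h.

Branch M flow = 0.464×1420 = 658.88 lb/h.

658.9 lb/h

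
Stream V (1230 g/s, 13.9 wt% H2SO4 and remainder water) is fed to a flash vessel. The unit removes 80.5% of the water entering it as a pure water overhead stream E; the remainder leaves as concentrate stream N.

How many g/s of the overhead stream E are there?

852.5 g/s

water entering = 1230×0.861 = 1059 g/s; overhead removed = 0.805×1059 = 852.52 g/s.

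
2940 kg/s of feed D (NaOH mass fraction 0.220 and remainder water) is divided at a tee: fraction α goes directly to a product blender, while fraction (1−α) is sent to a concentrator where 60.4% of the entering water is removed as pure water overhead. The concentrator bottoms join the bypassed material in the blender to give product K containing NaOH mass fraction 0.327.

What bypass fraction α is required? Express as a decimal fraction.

All 2940×0.220 = 646.8 kg/s of NaOH reaches K, so K = 646.8/0.327 = 1978 kg/s and vapour = 962.02 kg/s.
The evaporator receives (1−α)·2940 of feed at 0.780 water and removes 0.604 of that water:
0.604×0.780×(1−α)×2940 = 962.02
(1−α) = 962.02/1385.1 = 0.6946;  α = 0.3054.

0.305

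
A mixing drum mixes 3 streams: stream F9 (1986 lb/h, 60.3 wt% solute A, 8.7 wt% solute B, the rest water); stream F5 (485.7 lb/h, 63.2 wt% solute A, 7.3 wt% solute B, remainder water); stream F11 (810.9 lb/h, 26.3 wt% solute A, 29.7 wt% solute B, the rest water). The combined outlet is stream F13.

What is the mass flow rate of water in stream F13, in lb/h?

1116 lb/h

water out = water in = 1986×0.310 + 485.7×0.295 + 810.9×0.440 = 1115.7 lb/h.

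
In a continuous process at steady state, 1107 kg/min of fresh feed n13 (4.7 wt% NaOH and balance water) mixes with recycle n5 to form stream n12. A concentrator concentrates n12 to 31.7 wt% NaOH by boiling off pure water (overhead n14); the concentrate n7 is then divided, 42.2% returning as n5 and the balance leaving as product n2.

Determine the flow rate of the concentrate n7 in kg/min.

Overall NaOH balance (none leaves overhead): NaOH in fresh feed = NaOH in product, i.e. 1107×0.047 = (1−0.422)·n7·0.317.
n7 = 52.029/(0.317×0.578) = 283.96 kg/min.

284 kg/min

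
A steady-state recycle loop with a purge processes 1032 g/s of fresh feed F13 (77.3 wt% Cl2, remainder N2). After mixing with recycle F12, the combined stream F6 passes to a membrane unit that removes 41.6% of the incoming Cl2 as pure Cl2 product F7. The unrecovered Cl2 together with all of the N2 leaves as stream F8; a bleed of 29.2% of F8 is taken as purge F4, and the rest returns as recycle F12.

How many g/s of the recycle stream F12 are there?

1130 g/s

N2 enters only via F13 and leaves only via the purge: 1032×0.227 = 0.292×(N2 in F8), and the membrane unit passes all N2, so N2 in F6 = N2 in F8 = 802.27 g/s.
Cl2 in F6: m_A = 1032×0.773 + (1−0.292)·(1−0.416)·m_A, so m_A = 797.74/0.5865 = 1360.1 g/s.
F8 = (1−0.416)×1360.1 + 802.27 = 1596.6 g/s.
Recycle F12 = (1−0.292)×1596.6 = 1130.4 g/s.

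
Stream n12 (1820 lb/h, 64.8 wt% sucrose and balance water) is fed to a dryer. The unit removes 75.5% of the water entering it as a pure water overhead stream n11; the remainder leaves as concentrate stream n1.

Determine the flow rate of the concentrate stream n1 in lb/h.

1336 lb/h

water entering = 1820×0.352 = 640.64 lb/h; overhead removed = 0.755×640.64 = 483.68 lb/h.
Concentrate = 1820 − 483.68 = 1336.3 lb/h.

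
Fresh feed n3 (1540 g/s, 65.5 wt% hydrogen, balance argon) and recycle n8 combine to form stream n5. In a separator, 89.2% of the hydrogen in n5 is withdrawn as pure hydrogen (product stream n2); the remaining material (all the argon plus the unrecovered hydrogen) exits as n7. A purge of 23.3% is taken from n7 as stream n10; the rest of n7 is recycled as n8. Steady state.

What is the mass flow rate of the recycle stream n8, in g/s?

argon enters only via n3 and leaves only via the purge: 1540×0.345 = 0.233×(argon in n7), and the separator passes all argon, so argon in n5 = argon in n7 = 2280.3 g/s.
hydrogen in n5: m_A = 1540×0.655 + (1−0.233)·(1−0.892)·m_A, so m_A = 1008.7/0.9172 = 1099.8 g/s.
n7 = (1−0.892)×1099.8 + 2280.3 = 2399 g/s.
Recycle n8 = (1−0.233)×2399 = 1840.1 g/s.

1840 g/s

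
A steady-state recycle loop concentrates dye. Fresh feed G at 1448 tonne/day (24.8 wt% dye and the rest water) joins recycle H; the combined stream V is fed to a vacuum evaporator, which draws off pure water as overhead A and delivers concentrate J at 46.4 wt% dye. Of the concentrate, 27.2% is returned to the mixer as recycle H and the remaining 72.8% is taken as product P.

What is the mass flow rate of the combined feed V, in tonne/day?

1737 tonne/day

Overall dye balance (none leaves overhead): dye in fresh feed = dye in product, i.e. 1448×0.248 = (1−0.272)·J·0.464.
J = 359.1/(0.464×0.728) = 1063.1 tonne/day.
Recycle H = 0.272×1063.1 = 289.16 tonne/day.
Combined feed V = 1448 + 289.16 = 1737.2 tonne/day.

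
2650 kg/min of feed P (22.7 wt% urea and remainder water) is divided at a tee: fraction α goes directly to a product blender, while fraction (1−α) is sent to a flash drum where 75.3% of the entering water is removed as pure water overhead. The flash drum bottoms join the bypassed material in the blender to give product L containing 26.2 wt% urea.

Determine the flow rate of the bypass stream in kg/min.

2042 kg/min

All 2650×0.227 = 601.55 kg/min of urea reaches L, so L = 601.55/0.262 = 2296 kg/min and vapour = 354.01 kg/min.
The evaporator receives (1−α)·2650 of feed at 0.773 water and removes 0.753 of that water:
0.753×0.773×(1−α)×2650 = 354.01
(1−α) = 354.01/1542.5 = 0.2295;  α = 0.7705.
Bypass flow = 0.7705×2650 = 2041.8 kg/min.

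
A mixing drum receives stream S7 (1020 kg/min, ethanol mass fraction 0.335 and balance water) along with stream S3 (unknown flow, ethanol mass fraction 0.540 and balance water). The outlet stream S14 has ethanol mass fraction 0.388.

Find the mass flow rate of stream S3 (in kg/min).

355.7 kg/min

Let S3 be the unknown flow. Total out = 1020 + S3.
ethanol balance: 341.7 + 0.540·S3 = 0.388·(1020 + S3)
(0.540 − 0.388)·S3 = 0.388×1020 − 341.7 = 54.06
S3 = 54.06 / 0.152 = 355.66 kg/min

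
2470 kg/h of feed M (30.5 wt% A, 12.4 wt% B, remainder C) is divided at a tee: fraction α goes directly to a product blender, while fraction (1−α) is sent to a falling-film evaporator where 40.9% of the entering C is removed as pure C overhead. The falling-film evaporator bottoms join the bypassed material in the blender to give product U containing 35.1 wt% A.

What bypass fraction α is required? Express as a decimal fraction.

0.439

All 2470×0.305 = 753.35 kg/h of A reaches U, so U = 753.35/0.351 = 2146.3 kg/h and vapour = 323.7 kg/h.
The evaporator receives (1−α)·2470 of feed at 0.571 C and removes 0.409 of that C:
0.409×0.571×(1−α)×2470 = 323.7
(1−α) = 323.7/576.84 = 0.5612;  α = 0.4388.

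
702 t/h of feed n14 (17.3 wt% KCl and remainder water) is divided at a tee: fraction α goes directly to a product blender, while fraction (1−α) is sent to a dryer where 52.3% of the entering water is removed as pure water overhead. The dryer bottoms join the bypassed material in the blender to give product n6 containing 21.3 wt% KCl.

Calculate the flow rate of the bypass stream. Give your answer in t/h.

All 702×0.173 = 121.45 t/h of KCl reaches n6, so n6 = 121.45/0.213 = 570.17 t/h and vapour = 131.83 t/h.
The evaporator receives (1−α)·702 of feed at 0.827 water and removes 0.523 of that water:
0.523×0.827×(1−α)×702 = 131.83
(1−α) = 131.83/303.63 = 0.4342;  α = 0.5658.
Bypass flow = 0.5658×702 = 397.2 t/h.

397.2 t/h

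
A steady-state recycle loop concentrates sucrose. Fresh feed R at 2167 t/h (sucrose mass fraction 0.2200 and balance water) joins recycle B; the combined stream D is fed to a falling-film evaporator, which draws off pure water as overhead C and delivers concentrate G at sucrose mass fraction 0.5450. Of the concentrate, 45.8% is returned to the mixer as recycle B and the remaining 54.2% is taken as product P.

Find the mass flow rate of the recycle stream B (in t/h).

Overall sucrose balance (none leaves overhead): sucrose in fresh feed = sucrose in product, i.e. 2167×0.220 = (1−0.458)·G·0.545.
G = 476.74/(0.545×0.542) = 1613.9 t/h.
Recycle B = 0.458×1613.9 = 739.18 t/h.

739.2 t/h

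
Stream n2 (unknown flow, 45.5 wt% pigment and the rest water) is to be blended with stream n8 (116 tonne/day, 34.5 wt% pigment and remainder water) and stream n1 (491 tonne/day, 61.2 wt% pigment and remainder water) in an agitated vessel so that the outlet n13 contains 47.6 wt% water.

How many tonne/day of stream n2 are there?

325.3 tonne/day

Let n2 be the unknown flow. Total out = 607 + n2.
water balance: 266.49 + 0.545·n2 = 0.476·(607 + n2)
(0.545 − 0.476)·n2 = 0.476×607 − 266.49 = 22.444
n2 = 22.444 / 0.069 = 325.28 tonne/day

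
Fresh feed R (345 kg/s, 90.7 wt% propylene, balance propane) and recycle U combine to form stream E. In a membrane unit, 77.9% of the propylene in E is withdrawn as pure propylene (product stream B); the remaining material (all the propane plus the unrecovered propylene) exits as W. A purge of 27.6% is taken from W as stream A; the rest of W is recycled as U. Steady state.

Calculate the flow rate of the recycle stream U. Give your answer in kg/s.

propane enters only via R and leaves only via the purge: 345×0.093 = 0.276×(propane in W), and the membrane unit passes all propane, so propane in E = propane in W = 116.25 kg/s.
propylene in E: m_A = 345×0.907 + (1−0.276)·(1−0.779)·m_A, so m_A = 312.92/0.8400 = 372.52 kg/s.
W = (1−0.779)×372.52 + 116.25 = 198.58 kg/s.
Recycle U = (1−0.276)×198.58 = 143.77 kg/s.

143.8 kg/s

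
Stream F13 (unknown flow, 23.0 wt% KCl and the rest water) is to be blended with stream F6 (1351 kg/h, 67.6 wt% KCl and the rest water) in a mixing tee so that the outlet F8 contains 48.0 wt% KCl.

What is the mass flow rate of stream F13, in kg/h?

Let F13 be the unknown flow. Total out = 1351 + F13.
KCl balance: 913.28 + 0.230·F13 = 0.480·(1351 + F13)
(0.230 − 0.480)·F13 = 0.480×1351 − 913.28 = -264.8
F13 = -264.8 / -0.250 = 1059.2 kg/h

1059 kg/h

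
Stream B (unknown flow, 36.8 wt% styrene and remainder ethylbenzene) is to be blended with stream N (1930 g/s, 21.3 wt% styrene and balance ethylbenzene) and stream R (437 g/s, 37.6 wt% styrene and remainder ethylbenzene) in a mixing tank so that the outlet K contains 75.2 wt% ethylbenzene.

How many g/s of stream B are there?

Let B be the unknown flow. Total out = 2367 + B.
ethylbenzene balance: 1791.6 + 0.632·B = 0.752·(2367 + B)
(0.632 − 0.752)·B = 0.752×2367 − 1791.6 = -11.614
B = -11.614 / -0.120 = 96.783 g/s

96.78 g/s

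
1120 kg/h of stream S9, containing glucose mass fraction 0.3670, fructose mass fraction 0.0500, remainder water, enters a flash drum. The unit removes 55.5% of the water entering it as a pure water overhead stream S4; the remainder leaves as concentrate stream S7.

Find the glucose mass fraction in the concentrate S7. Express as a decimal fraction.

glucose is not removed: 1120×0.367 = 411.04 kg/h of glucose enters S7.
water entering = 1120×0.583 = 652.96 kg/h; overhead removed = 0.555×652.96 = 362.39 kg/h.
Concentrate = 1120 − 362.39 = 757.61 kg/h.
Mass fraction = 411.04/757.61 = 0.5426.

0.5426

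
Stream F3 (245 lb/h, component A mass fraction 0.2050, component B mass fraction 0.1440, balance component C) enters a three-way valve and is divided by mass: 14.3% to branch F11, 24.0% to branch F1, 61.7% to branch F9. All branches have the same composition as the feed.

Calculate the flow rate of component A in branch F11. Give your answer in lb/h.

Branch F11 total = 0.143×245 = 35.035 lb/h.
component A in F11 = 0.205×35.035 = 7.1822 lb/h.

7.182 lb/h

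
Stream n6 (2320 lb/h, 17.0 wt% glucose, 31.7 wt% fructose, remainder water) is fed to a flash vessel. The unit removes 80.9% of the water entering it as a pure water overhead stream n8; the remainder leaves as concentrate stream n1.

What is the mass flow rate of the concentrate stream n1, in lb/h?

water entering = 2320×0.513 = 1190.2 lb/h; overhead removed = 0.809×1190.2 = 962.84 lb/h.
Concentrate = 2320 − 962.84 = 1357.2 lb/h.

1357 lb/h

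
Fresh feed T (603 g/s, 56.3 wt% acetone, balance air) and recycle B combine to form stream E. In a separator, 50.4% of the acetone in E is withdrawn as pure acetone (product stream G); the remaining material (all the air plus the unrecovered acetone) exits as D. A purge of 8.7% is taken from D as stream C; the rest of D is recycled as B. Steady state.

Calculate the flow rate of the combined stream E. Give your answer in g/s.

air enters only via T and leaves only via the purge: 603×0.437 = 0.087×(air in D), and the separator passes all air, so air in E = air in D = 3028.9 g/s.
acetone in E: m_A = 603×0.563 + (1−0.087)·(1−0.504)·m_A, so m_A = 339.49/0.5472 = 620.47 g/s.
E = 620.47 + 3028.9 = 3649.3 g/s.

3649 g/s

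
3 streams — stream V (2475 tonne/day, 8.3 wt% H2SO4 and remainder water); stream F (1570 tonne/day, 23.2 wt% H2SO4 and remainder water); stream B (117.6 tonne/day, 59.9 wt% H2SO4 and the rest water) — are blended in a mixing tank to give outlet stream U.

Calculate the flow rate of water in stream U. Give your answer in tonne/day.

water out = water in = 2475×0.917 + 1570×0.768 + 117.6×0.401 = 3522.5 tonne/day.

3522 tonne/day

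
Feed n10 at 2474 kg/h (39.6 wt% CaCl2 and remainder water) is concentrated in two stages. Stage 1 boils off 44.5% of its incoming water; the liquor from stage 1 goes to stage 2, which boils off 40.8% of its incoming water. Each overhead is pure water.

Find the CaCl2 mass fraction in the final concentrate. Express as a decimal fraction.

water in feed = 2474×0.604 = 1494.3 kg/h.
After stage 1: water left = (1−0.445)×1494.3 = 829.33; stream total = 1809 kg/h.
After stage 2: water left = (1−0.408)×829.33 = 490.97; final concentrate = 1470.7 kg/h.
CaCl2 fraction = 979.7/1470.7 = 0.6662.

0.6662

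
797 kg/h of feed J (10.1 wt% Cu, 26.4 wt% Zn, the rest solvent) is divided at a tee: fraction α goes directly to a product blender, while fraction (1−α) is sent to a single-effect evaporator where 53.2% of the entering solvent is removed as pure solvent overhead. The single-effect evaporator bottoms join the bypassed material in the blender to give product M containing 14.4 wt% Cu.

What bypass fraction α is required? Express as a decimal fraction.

0.116

All 797×0.101 = 80.497 kg/h of Cu reaches M, so M = 80.497/0.144 = 559.01 kg/h and vapour = 237.99 kg/h.
The evaporator receives (1−α)·797 of feed at 0.635 solvent and removes 0.532 of that solvent:
0.532×0.635×(1−α)×797 = 237.99
(1−α) = 237.99/269.24 = 0.8839;  α = 0.1161.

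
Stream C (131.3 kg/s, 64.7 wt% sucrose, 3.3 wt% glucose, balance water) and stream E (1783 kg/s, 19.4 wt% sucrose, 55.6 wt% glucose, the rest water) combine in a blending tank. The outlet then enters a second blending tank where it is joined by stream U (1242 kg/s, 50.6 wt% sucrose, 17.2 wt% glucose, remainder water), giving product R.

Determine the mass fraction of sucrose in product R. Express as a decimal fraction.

0.336

Overall, product flow = 3156.3 kg/s.
sucrose in = 131.3×0.647 + 1783×0.194 + 1242×0.506 = 1059.3 kg/s.
sucrose fraction in R = 0.336.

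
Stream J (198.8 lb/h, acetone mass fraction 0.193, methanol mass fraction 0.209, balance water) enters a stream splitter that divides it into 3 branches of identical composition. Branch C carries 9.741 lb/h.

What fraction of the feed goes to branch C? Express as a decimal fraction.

Fraction to C = 9.741/198.8 = 0.0490.

0.049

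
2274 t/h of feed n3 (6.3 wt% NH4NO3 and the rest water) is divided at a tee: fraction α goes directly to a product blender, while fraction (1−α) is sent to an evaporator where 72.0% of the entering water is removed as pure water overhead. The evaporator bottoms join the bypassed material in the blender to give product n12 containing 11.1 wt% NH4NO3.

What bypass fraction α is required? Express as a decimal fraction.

0.359

All 2274×0.063 = 143.26 t/h of NH4NO3 reaches n12, so n12 = 143.26/0.111 = 1290.6 t/h and vapour = 983.35 t/h.
The evaporator receives (1−α)·2274 of feed at 0.937 water and removes 0.720 of that water:
0.720×0.937×(1−α)×2274 = 983.35
(1−α) = 983.35/1534.1 = 0.6410;  α = 0.3590.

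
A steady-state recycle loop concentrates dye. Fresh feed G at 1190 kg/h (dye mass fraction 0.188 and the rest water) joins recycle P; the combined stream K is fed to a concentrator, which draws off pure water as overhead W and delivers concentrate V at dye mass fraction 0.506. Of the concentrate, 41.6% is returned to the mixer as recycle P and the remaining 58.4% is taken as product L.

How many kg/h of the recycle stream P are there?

314.9 kg/h

Overall dye balance (none leaves overhead): dye in fresh feed = dye in product, i.e. 1190×0.188 = (1−0.416)·V·0.506.
V = 223.72/(0.506×0.584) = 757.08 kg/h.
Recycle P = 0.416×757.08 = 314.95 kg/h.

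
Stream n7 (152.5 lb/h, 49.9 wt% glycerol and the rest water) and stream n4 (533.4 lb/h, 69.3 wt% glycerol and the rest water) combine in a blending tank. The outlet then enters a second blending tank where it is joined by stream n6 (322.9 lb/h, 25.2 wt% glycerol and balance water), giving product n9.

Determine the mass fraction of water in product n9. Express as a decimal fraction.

0.477

Overall, product flow = 1008.8 lb/h.
water in = 152.5×0.501 + 533.4×0.307 + 322.9×0.748 = 481.69 lb/h.
water fraction in n9 = 0.477.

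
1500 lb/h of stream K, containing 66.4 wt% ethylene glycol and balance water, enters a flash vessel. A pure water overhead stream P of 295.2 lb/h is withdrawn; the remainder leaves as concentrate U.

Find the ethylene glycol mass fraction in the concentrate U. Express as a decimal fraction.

ethylene glycol is not removed: 1500×0.664 = 996 lb/h of ethylene glycol enters U.
Concentrate = 1500 − 295.2 = 1204.8 lb/h.
Mass fraction = 996/1204.8 = 0.827.

0.827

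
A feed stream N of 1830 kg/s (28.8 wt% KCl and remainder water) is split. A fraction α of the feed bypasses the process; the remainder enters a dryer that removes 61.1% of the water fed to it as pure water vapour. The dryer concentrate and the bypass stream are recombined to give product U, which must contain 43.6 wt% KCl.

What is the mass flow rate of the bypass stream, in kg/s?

All 1830×0.288 = 527.04 kg/s of KCl reaches U, so U = 527.04/0.436 = 1208.8 kg/s and vapour = 621.19 kg/s.
The evaporator receives (1−α)·1830 of feed at 0.712 water and removes 0.611 of that water:
0.611×0.712×(1−α)×1830 = 621.19
(1−α) = 621.19/796.11 = 0.7803;  α = 0.2197.
Bypass flow = 0.2197×1830 = 402.08 kg/s.

402.1 kg/s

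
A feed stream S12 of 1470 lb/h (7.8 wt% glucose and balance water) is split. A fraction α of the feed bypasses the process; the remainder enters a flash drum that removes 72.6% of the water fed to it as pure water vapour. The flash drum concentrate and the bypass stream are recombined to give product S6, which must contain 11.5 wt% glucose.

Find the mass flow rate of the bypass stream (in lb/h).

763.4 lb/h

All 1470×0.078 = 114.66 lb/h of glucose reaches S6, so S6 = 114.66/0.115 = 997.04 lb/h and vapour = 472.96 lb/h.
The evaporator receives (1−α)·1470 of feed at 0.922 water and removes 0.726 of that water:
0.726×0.922×(1−α)×1470 = 472.96
(1−α) = 472.96/983.98 = 0.4807;  α = 0.5193.
Bypass flow = 0.5193×1470 = 763.43 lb/h.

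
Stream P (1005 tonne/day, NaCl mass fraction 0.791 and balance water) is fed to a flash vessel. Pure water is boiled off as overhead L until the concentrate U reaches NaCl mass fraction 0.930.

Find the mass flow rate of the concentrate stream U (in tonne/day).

NaCl is conserved: 1005×0.791 = 794.96 tonne/day all reports to the concentrate.
Concentrate = 794.96/(target fraction) = 854.79 tonne/day.

854.8 tonne/day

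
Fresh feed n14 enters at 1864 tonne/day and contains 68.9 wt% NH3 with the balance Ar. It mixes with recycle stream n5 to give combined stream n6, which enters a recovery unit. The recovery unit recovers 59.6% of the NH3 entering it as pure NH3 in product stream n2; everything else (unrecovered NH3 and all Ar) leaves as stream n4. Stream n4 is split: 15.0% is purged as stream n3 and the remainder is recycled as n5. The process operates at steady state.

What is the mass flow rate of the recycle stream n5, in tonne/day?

3957 tonne/day

Ar enters only via n14 and leaves only via the purge: 1864×0.311 = 0.150×(Ar in n4), and the recovery unit passes all Ar, so Ar in n6 = Ar in n4 = 3864.7 tonne/day.
NH3 in n6: m_A = 1864×0.689 + (1−0.150)·(1−0.596)·m_A, so m_A = 1284.3/0.6566 = 1956 tonne/day.
n4 = (1−0.596)×1956 + 3864.7 = 4654.9 tonne/day.
Recycle n5 = (1−0.150)×4654.9 = 3956.7 tonne/day.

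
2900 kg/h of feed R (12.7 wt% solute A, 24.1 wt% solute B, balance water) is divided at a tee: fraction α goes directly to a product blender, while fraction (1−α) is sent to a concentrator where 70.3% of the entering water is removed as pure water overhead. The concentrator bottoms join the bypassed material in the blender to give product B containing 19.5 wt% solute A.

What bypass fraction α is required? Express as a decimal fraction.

All 2900×0.127 = 368.3 kg/h of solute A reaches B, so B = 368.3/0.195 = 1888.7 kg/h and vapour = 1011.3 kg/h.
The evaporator receives (1−α)·2900 of feed at 0.632 water and removes 0.703 of that water:
0.703×0.632×(1−α)×2900 = 1011.3
(1−α) = 1011.3/1288.5 = 0.7849;  α = 0.2151.

0.215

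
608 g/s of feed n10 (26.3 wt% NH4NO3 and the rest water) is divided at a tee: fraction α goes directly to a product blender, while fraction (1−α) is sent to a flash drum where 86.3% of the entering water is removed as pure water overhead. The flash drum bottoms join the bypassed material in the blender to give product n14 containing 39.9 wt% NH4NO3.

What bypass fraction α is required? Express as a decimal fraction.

All 608×0.263 = 159.9 g/s of NH4NO3 reaches n14, so n14 = 159.9/0.399 = 400.76 g/s and vapour = 207.24 g/s.
The evaporator receives (1−α)·608 of feed at 0.737 water and removes 0.863 of that water:
0.863×0.737×(1−α)×608 = 207.24
(1−α) = 207.24/386.71 = 0.5359;  α = 0.4641.

0.464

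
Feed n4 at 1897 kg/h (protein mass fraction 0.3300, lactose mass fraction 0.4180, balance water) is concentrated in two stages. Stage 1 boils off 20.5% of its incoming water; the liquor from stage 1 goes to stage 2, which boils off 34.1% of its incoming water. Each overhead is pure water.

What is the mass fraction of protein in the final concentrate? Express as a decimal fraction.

0.3750

water in feed = 1897×0.252 = 478.04 kg/h.
After stage 1: water left = (1−0.205)×478.04 = 380.04; stream total = 1799 kg/h.
After stage 2: water left = (1−0.341)×380.04 = 250.45; final concentrate = 1669.4 kg/h.
protein fraction = 626.01/1669.4 = 0.3750.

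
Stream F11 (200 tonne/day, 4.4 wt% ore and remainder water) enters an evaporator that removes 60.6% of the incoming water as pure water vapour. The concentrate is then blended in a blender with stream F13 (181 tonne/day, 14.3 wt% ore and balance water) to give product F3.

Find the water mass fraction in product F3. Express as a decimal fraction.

0.869

Vapour removed = 0.606×0.956×200 = 115.87 tonne/day; concentrate = 84.133 tonne/day.
water reaching the mixer = 75.333 (from concentrate) + 181×0.857 = 230.45 tonne/day.
Product flow = 84.133 + 181 = 265.13 tonne/day; water fraction = 0.869.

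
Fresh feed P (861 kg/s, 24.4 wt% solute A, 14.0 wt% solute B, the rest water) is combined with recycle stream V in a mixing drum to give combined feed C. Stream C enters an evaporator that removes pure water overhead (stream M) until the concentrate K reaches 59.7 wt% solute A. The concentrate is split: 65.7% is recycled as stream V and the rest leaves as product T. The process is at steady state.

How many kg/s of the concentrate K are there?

Overall solute A balance (none leaves overhead): solute A in fresh feed = solute A in product, i.e. 861×0.244 = (1−0.657)·K·0.597.
K = 210.08/(0.597×0.343) = 1025.9 kg/s.

1026 kg/s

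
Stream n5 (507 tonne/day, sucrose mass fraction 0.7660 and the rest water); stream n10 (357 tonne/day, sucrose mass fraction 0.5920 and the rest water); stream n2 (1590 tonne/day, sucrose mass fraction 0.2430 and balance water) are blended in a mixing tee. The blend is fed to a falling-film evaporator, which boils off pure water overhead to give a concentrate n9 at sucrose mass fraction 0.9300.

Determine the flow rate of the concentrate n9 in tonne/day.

1060 tonne/day

sucrose entering = 507×0.766 + 357×0.592 + 1590×0.243 = 986.08 tonne/day.
All sucrose reports to n9, so n9 = 986.08/0.930 = 1060.3 tonne/day.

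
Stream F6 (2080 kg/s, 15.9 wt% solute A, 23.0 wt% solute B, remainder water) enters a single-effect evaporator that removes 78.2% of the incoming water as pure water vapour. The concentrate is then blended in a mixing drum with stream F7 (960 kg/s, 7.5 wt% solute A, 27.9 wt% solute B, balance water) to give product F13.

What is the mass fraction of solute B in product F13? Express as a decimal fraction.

0.365

Vapour removed = 0.782×0.611×2080 = 993.83 kg/s; concentrate = 1086.2 kg/s.
solute B reaching the mixer = 478.4 (from concentrate) + 960×0.279 = 746.24 kg/s.
Product flow = 1086.2 + 960 = 2046.2 kg/s; solute B fraction = 0.365.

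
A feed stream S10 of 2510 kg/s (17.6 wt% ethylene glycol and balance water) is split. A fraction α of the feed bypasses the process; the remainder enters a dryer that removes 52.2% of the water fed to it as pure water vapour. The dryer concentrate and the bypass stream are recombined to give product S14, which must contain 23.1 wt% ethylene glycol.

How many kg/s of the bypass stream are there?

All 2510×0.176 = 441.76 kg/s of ethylene glycol reaches S14, so S14 = 441.76/0.231 = 1912.4 kg/s and vapour = 597.62 kg/s.
The evaporator receives (1−α)·2510 of feed at 0.824 water and removes 0.522 of that water:
0.522×0.824×(1−α)×2510 = 597.62
(1−α) = 597.62/1079.6 = 0.5535;  α = 0.4465.
Bypass flow = 0.4465×2510 = 1120.6 kg/s.

1121 kg/s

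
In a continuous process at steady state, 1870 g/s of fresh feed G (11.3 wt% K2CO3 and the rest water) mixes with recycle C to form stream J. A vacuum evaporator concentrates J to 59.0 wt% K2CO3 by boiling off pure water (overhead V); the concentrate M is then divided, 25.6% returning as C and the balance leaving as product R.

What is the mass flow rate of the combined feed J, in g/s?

Overall K2CO3 balance (none leaves overhead): K2CO3 in fresh feed = K2CO3 in product, i.e. 1870×0.113 = (1−0.256)·M·0.590.
M = 211.31/(0.590×0.744) = 481.39 g/s.
Recycle C = 0.256×481.39 = 123.24 g/s.
Combined feed J = 1870 + 123.24 = 1993.2 g/s.

1993 g/s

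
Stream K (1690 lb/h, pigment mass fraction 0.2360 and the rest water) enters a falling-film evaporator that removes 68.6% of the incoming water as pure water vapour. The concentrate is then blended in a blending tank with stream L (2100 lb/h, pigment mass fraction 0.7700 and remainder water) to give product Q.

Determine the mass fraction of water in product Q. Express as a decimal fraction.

Vapour removed = 0.686×0.764×1690 = 885.74 lb/h; concentrate = 804.26 lb/h.
water reaching the mixer = 405.42 (from concentrate) + 2100×0.230 = 888.42 lb/h.
Product flow = 804.26 + 2100 = 2904.3 lb/h; water fraction = 0.3059.

0.3059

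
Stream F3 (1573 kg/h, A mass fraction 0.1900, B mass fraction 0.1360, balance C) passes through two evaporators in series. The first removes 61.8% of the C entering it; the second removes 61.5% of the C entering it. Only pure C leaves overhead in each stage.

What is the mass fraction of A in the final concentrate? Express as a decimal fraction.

C in feed = 1573×0.674 = 1060.2 kg/h.
After stage 1: C left = (1−0.618)×1060.2 = 405; stream total = 917.8 kg/h.
After stage 2: C left = (1−0.615)×405 = 155.92; final concentrate = 668.72 kg/h.
A fraction = 298.87/668.72 = 0.4469.

0.4469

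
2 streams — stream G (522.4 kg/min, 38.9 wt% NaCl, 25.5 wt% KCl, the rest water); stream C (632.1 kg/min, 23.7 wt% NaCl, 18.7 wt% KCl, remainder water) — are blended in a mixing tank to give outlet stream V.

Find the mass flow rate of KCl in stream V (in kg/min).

251.4 kg/min

KCl out = KCl in = 522.4×0.255 + 632.1×0.187 = 251.41 kg/min.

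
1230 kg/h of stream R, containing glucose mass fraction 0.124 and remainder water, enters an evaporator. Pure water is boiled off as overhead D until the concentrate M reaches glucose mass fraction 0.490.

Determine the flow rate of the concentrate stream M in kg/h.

glucose is conserved: 1230×0.124 = 152.52 kg/h all reports to the concentrate.
Concentrate = 152.52/(target fraction) = 311.27 kg/h.

311.3 kg/h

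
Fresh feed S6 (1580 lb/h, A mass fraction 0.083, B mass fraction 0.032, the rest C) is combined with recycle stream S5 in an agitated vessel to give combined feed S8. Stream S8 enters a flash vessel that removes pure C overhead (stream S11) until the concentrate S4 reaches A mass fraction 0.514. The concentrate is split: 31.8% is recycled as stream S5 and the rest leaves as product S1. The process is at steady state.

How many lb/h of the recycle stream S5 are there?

Overall A balance (none leaves overhead): A in fresh feed = A in product, i.e. 1580×0.083 = (1−0.318)·S4·0.514.
S4 = 131.14/(0.514×0.682) = 374.1 lb/h.
Recycle S5 = 0.318×374.1 = 118.96 lb/h.

119 lb/h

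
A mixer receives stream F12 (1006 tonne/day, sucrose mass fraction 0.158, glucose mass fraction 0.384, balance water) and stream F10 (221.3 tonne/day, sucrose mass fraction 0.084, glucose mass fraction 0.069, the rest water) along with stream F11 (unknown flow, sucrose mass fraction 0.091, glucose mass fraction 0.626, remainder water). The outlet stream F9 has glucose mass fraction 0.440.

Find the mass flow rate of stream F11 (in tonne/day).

Let F11 be the unknown flow. Total out = 1227.3 + F11.
glucose balance: 401.57 + 0.626·F11 = 0.440·(1227.3 + F11)
(0.626 − 0.440)·F11 = 0.440×1227.3 − 401.57 = 138.44
F11 = 138.44 / 0.186 = 744.29 tonne/day

744.3 tonne/day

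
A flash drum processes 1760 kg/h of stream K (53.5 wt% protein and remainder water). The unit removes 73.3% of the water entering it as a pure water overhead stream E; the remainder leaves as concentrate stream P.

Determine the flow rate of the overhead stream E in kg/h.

599.9 kg/h

water entering = 1760×0.465 = 818.4 kg/h; overhead removed = 0.733×818.4 = 599.89 kg/h.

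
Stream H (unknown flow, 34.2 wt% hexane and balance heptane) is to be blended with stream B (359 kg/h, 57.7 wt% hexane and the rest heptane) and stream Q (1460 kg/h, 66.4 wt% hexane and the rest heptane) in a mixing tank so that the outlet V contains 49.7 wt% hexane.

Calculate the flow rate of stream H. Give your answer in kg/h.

1758 kg/h

Let H be the unknown flow. Total out = 1819 + H.
hexane balance: 1176.6 + 0.342·H = 0.497·(1819 + H)
(0.342 − 0.497)·H = 0.497×1819 − 1176.6 = -272.54
H = -272.54 / -0.155 = 1758.3 kg/h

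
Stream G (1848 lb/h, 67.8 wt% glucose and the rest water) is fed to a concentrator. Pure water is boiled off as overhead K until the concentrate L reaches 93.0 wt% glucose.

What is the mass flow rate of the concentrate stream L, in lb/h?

1347 lb/h

glucose is conserved: 1848×0.678 = 1252.9 lb/h all reports to the concentrate.
Concentrate = 1252.9/(target fraction) = 1347.3 lb/h.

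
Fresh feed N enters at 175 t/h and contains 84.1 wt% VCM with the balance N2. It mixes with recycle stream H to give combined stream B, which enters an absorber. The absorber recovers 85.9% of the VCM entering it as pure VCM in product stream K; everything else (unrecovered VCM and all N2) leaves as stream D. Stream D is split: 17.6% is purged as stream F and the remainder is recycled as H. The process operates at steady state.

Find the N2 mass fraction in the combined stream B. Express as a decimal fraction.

0.487

N2 enters only via N and leaves only via the purge: 175×0.159 = 0.176×(N2 in D), and the absorber passes all N2, so N2 in B = N2 in D = 158.1 t/h.
VCM in B: m_A = 175×0.841 + (1−0.176)·(1−0.859)·m_A, so m_A = 147.17/0.8838 = 166.52 t/h.
B = 166.52 + 158.1 = 324.62 t/h.
N2 fraction in B = 158.1/324.62 = 0.487.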